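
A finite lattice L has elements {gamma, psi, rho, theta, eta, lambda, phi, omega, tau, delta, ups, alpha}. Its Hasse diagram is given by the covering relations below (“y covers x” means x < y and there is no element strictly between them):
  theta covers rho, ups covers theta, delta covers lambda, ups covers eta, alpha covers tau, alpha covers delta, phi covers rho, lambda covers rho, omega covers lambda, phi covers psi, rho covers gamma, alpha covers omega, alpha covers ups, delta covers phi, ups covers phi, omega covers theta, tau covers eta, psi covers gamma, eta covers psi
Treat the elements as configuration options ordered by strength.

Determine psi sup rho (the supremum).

Common upper bounds of {psi, rho}: alpha, delta, phi, ups.
The least among these is phi.

phi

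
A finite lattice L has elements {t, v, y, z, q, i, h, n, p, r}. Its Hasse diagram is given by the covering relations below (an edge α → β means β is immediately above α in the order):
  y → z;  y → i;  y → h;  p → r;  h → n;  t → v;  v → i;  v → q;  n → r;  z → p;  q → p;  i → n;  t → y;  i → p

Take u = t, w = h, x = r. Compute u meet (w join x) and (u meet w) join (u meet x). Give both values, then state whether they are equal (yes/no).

w join x = r, so u meet (w join x) = t meet r = t.
u meet w = t and u meet x = t, so (u meet w) join (u meet x) = t join t = t.
Equal: yes.

t; t; yes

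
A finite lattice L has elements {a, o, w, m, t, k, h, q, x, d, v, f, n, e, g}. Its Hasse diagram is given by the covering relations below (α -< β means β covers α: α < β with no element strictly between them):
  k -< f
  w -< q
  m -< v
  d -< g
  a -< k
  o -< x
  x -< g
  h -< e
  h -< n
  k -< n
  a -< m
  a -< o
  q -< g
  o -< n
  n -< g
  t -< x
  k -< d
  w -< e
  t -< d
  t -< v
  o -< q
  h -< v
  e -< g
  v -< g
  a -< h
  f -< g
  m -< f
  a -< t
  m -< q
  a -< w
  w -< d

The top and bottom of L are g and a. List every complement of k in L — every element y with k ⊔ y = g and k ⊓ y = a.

e, q, v, x

Need y with k ∨ y = g and k ∧ y = a.
Checking each element gives: e, q, v, x.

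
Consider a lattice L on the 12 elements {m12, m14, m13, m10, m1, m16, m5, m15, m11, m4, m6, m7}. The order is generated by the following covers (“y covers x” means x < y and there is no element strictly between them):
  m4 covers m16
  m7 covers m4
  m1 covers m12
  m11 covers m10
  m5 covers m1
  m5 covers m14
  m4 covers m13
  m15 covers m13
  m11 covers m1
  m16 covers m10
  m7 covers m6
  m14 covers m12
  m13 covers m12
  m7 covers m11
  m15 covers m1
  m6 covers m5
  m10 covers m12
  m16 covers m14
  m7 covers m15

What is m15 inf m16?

m12

Common lower bounds of {m15, m16}: m12.
The greatest among these is m12.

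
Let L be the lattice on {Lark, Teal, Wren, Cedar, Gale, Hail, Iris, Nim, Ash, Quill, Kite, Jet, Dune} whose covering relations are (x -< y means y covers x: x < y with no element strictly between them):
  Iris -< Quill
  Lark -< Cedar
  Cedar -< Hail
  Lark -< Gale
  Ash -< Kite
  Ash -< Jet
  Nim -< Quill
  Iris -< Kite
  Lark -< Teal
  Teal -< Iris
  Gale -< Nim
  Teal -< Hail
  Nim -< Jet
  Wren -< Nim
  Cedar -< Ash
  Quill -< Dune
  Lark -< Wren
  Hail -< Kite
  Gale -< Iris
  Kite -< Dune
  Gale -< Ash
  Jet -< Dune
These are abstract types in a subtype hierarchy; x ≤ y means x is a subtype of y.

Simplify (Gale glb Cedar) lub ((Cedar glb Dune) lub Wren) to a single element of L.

Jet

Gale ∧ Cedar = Lark
Cedar ∧ Dune = Cedar
Cedar ∨ Wren = Jet
Lark ∨ Jet = Jet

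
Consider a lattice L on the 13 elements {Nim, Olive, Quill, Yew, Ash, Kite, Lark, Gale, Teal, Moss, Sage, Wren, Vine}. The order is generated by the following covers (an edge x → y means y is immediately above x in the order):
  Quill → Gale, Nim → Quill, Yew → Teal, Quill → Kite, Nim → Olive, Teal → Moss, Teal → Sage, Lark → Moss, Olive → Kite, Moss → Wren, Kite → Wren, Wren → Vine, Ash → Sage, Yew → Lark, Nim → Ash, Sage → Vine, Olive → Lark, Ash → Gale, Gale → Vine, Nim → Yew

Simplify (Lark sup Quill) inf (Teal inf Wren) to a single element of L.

Lark ∨ Quill = Wren
Teal ∧ Wren = Teal
Wren ∧ Teal = Teal

Teal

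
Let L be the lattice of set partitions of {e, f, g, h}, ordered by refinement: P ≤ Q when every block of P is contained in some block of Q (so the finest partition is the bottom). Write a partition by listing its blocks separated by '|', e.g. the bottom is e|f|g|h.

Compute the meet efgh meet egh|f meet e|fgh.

e|f|gh

The meet (common refinement) of efgh, egh|f, e|fgh intersects blocks pairwise, giving e|f|gh.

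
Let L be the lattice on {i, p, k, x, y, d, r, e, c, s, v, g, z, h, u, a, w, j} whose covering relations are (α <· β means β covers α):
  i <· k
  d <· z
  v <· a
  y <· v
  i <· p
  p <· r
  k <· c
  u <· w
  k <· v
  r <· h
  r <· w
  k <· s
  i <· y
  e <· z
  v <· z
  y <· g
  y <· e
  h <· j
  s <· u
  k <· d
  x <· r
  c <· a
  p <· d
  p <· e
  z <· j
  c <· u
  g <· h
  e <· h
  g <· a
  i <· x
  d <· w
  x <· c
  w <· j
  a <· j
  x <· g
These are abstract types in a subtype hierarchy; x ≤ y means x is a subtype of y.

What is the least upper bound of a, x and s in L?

j

Common upper bounds of {a, x, s}: j.
The least among these is j.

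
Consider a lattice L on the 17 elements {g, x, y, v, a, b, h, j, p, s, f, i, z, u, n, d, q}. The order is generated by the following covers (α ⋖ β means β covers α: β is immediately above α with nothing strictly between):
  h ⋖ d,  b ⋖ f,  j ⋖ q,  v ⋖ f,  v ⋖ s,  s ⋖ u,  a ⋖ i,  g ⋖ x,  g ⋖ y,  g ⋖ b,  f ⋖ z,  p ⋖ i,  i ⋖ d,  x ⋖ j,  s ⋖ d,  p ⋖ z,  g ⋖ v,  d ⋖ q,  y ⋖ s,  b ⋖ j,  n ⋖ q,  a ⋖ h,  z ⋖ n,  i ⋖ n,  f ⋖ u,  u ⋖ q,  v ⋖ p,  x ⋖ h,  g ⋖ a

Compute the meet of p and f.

Common lower bounds of {p, f}: g, v.
The greatest among these is v.

v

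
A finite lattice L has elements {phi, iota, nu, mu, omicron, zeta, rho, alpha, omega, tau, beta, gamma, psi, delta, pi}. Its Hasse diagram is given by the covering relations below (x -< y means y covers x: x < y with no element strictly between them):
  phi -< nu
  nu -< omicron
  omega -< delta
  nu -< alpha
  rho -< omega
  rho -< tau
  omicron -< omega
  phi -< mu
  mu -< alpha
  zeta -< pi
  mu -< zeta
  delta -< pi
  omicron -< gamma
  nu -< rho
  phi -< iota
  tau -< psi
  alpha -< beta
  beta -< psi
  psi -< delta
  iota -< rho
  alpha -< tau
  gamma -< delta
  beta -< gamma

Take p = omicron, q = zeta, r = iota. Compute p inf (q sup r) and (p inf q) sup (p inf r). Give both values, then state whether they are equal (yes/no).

omicron; phi; no

q sup r = pi, so p inf (q sup r) = omicron inf pi = omicron.
p inf q = phi and p inf r = phi, so (p inf q) sup (p inf r) = phi sup phi = phi.
Equal: no.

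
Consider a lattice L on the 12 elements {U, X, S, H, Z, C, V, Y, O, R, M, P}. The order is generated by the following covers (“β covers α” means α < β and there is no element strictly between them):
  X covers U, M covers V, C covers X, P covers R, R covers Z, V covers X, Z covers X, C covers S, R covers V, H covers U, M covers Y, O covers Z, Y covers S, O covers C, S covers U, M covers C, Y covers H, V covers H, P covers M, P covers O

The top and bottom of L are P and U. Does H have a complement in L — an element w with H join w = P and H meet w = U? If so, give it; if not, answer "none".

Need w with H ∨ w = P and H ∧ w = U.
Checking each element gives: O.

O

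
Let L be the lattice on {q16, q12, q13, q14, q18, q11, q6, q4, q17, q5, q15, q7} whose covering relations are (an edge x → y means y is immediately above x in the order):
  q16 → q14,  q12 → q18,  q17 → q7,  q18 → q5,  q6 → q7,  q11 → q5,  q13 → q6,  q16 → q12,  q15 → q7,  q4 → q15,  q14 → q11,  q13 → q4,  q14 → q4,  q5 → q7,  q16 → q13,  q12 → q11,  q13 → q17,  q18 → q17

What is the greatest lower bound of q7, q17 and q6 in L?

q13

Common lower bounds of {q7, q17, q6}: q13, q16.
The greatest among these is q13.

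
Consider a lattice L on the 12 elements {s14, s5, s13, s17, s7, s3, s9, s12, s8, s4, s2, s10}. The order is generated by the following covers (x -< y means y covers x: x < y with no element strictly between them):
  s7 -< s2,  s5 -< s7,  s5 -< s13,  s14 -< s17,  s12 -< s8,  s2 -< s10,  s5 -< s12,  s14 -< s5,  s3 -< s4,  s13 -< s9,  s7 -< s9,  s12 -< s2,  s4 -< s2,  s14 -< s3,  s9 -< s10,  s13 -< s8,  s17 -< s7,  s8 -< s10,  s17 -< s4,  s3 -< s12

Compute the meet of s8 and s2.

Common lower bounds of {s8, s2}: s12, s14, s3, s5.
The greatest among these is s12.

s12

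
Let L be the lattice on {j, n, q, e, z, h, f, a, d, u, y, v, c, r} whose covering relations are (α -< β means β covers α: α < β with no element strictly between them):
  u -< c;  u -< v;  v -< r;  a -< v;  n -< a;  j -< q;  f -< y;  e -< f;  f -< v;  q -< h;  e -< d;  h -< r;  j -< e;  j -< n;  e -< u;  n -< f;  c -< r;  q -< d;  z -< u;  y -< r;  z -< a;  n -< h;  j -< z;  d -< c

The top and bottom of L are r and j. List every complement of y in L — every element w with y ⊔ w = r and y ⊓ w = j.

q, z

Need w with y ∨ w = r and y ∧ w = j.
Checking each element gives: q, z.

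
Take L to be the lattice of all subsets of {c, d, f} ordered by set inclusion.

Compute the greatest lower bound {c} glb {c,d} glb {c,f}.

Under ⊆, meet is intersection: {c} ∩ {c,d} ∩ {c,f} = {c}.

{c}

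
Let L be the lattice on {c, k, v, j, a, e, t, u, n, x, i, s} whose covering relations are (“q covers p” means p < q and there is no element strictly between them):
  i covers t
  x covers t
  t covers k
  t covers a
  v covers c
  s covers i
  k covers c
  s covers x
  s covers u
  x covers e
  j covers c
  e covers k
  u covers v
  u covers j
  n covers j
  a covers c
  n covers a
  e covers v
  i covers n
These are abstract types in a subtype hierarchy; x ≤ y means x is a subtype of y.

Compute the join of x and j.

Common upper bounds of {x, j}: s.
The least among these is s.

s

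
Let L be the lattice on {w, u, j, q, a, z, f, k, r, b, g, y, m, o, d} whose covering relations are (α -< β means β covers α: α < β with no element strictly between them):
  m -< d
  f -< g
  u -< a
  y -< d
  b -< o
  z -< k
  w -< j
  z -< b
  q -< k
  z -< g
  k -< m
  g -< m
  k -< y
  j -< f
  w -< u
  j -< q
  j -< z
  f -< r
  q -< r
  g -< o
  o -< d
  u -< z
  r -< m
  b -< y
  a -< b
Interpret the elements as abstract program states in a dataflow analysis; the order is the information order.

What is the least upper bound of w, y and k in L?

y

Common upper bounds of {w, y, k}: d, y.
The least among these is y.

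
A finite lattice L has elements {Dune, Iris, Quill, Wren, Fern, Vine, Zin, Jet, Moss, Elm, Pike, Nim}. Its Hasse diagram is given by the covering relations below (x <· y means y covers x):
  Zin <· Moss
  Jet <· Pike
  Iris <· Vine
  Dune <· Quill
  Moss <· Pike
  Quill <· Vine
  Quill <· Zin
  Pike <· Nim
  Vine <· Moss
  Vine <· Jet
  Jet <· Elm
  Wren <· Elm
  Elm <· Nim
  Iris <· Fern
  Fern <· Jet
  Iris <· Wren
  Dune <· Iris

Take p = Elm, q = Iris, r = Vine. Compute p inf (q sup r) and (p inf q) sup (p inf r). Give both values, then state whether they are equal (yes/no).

q sup r = Vine, so p inf (q sup r) = Elm inf Vine = Vine.
p inf q = Iris and p inf r = Vine, so (p inf q) sup (p inf r) = Iris sup Vine = Vine.
Equal: yes.

Vine; Vine; yes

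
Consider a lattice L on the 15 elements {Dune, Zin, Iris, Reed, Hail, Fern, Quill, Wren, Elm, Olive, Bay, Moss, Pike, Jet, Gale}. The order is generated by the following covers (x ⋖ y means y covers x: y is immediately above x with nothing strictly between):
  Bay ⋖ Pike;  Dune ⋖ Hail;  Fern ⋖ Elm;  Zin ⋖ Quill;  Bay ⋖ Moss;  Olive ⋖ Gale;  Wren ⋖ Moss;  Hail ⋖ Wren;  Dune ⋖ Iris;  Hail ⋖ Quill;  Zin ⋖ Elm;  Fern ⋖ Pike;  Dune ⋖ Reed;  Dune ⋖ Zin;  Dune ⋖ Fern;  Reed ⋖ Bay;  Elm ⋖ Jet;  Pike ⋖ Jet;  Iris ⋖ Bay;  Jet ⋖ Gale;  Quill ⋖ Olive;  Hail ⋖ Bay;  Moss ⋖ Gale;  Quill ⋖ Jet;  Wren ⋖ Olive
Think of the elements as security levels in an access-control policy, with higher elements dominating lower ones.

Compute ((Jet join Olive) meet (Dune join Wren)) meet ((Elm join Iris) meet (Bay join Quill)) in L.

Hail

Jet ∨ Olive = Gale
Dune ∨ Wren = Wren
Gale ∧ Wren = Wren
Elm ∨ Iris = Jet
Bay ∨ Quill = Jet
Jet ∧ Jet = Jet
Wren ∧ Jet = Hail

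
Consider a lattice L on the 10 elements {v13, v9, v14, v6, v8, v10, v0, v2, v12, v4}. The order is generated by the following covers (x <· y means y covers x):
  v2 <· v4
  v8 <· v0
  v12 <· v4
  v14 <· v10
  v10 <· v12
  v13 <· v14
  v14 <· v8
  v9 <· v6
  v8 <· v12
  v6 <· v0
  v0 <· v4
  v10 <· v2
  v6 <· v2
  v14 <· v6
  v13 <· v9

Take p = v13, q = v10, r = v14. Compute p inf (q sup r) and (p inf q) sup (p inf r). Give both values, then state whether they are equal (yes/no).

v13; v13; yes

q sup r = v10, so p inf (q sup r) = v13 inf v10 = v13.
p inf q = v13 and p inf r = v13, so (p inf q) sup (p inf r) = v13 sup v13 = v13.
Equal: yes.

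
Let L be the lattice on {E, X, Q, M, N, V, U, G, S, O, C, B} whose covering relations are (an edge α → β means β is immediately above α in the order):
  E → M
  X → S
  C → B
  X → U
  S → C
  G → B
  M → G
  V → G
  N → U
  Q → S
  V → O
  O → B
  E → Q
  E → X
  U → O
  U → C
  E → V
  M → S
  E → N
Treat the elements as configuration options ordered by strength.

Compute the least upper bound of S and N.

C

Common upper bounds of {S, N}: B, C.
The least among these is C.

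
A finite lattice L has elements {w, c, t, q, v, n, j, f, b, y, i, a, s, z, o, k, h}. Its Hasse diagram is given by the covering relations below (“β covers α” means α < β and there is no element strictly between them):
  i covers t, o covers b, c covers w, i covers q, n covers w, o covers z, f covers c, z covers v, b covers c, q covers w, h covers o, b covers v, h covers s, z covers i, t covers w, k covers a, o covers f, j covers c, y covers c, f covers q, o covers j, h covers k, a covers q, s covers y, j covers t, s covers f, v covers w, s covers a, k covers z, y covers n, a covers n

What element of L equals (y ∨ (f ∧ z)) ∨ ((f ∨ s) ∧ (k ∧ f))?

s

f ∧ z = q
y ∨ q = s
f ∨ s = s
k ∧ f = q
s ∧ q = q
s ∨ q = s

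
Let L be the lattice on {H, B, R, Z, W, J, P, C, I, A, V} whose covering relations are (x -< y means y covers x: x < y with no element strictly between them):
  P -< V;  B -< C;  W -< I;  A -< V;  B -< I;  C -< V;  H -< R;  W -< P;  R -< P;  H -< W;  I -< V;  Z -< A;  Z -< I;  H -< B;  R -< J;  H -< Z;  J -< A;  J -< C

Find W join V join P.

V

Common upper bounds of {W, V, P}: V.
The least among these is V.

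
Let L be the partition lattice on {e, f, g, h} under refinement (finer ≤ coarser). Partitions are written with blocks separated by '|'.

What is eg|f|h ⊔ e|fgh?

efgh

The join of eg|f|h and e|fgh merges any blocks that overlap across the partitions, giving efgh.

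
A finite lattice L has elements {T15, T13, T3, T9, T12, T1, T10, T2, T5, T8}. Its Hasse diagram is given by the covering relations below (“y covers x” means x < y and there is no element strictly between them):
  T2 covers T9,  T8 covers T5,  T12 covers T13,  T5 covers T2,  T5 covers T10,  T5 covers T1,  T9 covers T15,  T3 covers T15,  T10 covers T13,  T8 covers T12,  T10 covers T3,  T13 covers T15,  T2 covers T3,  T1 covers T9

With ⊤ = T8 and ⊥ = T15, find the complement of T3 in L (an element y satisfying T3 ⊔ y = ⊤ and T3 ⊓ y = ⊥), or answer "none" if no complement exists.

Need y with T3 ∨ y = T8 and T3 ∧ y = T15.
Checking each element gives: T12.

T12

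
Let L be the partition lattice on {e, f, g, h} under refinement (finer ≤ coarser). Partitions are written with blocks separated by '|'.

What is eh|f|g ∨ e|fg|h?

Common upper bounds of {eh|f|g, e|fg|h}: efgh, eh|fg.
The least among these is eh|fg.

eh|fg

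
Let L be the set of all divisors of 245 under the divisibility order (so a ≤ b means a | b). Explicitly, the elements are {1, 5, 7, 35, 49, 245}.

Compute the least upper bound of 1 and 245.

245

In the divisibility order, the join is the least common multiple: lcm(1, 245) = 245.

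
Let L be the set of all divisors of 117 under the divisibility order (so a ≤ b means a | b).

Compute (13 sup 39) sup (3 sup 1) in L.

39

13 ∨ 39 = 39
3 ∨ 1 = 3
39 ∨ 3 = 39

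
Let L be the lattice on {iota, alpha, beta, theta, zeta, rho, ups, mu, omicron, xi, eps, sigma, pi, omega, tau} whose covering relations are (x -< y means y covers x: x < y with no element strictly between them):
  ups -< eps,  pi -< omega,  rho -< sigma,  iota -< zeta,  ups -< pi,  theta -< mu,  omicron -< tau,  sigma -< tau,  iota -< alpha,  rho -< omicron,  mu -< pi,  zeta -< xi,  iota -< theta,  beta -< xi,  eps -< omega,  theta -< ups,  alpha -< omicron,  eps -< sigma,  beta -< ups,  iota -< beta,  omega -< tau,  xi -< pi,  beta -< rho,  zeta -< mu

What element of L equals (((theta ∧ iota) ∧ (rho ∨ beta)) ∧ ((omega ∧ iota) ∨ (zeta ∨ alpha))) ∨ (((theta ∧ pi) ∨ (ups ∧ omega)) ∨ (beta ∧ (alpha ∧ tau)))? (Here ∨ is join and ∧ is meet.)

ups

theta ∧ iota = iota
rho ∨ beta = rho
iota ∧ rho = iota
omega ∧ iota = iota
zeta ∨ alpha = tau
iota ∨ tau = tau
iota ∧ tau = iota
theta ∧ pi = theta
ups ∧ omega = ups
theta ∨ ups = ups
alpha ∧ tau = alpha
beta ∧ alpha = iota
ups ∨ iota = ups
iota ∨ ups = ups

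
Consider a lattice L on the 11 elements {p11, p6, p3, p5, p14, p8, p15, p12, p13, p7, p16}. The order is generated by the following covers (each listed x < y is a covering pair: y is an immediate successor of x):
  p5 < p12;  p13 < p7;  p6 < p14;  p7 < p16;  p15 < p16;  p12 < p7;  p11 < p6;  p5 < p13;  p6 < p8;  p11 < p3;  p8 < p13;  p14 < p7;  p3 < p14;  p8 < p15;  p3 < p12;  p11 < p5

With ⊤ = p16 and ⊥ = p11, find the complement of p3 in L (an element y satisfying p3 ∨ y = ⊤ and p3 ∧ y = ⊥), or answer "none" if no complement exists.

Need y with p3 ∨ y = p16 and p3 ∧ y = p11.
Checking each element gives: p15.

p15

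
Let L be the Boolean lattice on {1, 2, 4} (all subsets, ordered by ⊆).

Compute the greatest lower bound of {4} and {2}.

{}

Common lower bounds of {{4}, {2}}: {}.
The greatest among these is {}.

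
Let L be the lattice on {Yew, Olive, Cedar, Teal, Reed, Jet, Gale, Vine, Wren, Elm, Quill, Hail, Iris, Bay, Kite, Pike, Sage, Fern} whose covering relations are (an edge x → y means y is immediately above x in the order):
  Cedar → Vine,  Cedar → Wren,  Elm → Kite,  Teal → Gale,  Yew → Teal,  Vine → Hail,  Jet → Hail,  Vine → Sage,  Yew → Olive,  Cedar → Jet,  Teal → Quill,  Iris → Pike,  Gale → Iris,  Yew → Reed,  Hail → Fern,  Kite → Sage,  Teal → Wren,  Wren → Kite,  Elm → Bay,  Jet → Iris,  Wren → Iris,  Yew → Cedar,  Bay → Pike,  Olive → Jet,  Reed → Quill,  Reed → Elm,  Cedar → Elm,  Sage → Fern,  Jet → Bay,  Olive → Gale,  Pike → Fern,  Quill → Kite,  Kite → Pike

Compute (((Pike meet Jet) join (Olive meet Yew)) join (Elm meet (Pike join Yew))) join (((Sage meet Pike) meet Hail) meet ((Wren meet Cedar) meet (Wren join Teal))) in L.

Bay

Pike ∧ Jet = Jet
Olive ∧ Yew = Yew
Jet ∨ Yew = Jet
Pike ∨ Yew = Pike
Elm ∧ Pike = Elm
Jet ∨ Elm = Bay
Sage ∧ Pike = Kite
Kite ∧ Hail = Cedar
Wren ∧ Cedar = Cedar
Wren ∨ Teal = Wren
Cedar ∧ Wren = Cedar
Cedar ∧ Cedar = Cedar
Bay ∨ Cedar = Bay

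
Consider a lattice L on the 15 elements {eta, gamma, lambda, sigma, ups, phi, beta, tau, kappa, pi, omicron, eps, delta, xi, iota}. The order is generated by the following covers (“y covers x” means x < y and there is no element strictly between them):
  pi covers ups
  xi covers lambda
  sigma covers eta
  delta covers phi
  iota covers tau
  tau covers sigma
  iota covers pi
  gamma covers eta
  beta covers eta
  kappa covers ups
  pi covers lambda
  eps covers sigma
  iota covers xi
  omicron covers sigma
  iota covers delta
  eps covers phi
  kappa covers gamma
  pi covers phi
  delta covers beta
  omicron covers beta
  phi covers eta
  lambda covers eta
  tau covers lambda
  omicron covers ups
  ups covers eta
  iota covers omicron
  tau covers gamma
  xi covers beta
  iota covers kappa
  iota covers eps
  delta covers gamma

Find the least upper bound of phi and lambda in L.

Common upper bounds of {phi, lambda}: iota, pi.
The least among these is pi.

pi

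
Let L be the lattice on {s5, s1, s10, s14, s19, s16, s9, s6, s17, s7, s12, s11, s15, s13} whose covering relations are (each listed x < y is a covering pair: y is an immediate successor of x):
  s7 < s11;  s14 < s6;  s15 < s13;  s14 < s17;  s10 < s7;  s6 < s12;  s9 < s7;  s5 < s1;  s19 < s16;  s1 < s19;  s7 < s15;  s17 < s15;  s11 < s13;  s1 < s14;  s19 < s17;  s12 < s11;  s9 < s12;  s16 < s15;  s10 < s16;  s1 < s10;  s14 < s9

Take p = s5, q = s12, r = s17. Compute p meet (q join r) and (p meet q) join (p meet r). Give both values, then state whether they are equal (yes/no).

s5; s5; yes

q join r = s13, so p meet (q join r) = s5 meet s13 = s5.
p meet q = s5 and p meet r = s5, so (p meet q) join (p meet r) = s5 join s5 = s5.
Equal: yes.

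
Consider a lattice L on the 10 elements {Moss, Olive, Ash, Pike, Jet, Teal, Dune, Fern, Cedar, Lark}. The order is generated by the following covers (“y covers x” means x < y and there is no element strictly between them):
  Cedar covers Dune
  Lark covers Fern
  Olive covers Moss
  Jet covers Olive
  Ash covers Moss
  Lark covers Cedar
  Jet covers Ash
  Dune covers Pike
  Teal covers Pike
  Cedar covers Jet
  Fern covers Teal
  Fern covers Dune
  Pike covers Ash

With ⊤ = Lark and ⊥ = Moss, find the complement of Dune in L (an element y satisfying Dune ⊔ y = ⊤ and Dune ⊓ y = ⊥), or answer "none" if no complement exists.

For every candidate y, either Dune ∨ y ≠ Lark or Dune ∧ y ≠ Moss; no complement exists.

none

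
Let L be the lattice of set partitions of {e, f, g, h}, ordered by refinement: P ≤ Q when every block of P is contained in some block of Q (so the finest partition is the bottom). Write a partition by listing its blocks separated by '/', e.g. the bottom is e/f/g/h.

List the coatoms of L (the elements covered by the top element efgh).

e/fgh, ef/gh, efg/h, efh/g, eg/fh, egh/f, eh/fg

The coatoms are exactly the elements covered by efgh: e/fgh, ef/gh, efg/h, efh/g, eg/fh, egh/f, eh/fg.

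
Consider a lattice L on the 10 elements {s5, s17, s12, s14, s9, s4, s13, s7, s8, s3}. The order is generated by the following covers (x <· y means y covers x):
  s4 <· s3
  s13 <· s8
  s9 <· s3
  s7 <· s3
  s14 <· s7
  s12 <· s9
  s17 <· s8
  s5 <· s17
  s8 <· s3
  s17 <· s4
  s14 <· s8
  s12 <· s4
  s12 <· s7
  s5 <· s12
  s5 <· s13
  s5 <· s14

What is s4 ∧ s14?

Common lower bounds of {s4, s14}: s5.
The greatest among these is s5.

s5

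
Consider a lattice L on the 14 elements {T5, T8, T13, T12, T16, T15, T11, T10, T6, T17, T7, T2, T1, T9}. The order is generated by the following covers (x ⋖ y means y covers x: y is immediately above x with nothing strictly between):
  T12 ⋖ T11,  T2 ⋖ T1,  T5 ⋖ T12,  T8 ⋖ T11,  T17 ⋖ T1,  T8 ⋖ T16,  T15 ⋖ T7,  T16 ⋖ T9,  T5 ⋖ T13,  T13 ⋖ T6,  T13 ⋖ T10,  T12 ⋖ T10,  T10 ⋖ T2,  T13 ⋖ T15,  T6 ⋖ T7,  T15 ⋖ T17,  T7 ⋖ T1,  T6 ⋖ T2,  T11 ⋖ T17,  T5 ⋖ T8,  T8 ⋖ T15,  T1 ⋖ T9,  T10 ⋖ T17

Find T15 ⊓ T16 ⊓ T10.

T5

Common lower bounds of {T15, T16, T10}: T5.
The greatest among these is T5.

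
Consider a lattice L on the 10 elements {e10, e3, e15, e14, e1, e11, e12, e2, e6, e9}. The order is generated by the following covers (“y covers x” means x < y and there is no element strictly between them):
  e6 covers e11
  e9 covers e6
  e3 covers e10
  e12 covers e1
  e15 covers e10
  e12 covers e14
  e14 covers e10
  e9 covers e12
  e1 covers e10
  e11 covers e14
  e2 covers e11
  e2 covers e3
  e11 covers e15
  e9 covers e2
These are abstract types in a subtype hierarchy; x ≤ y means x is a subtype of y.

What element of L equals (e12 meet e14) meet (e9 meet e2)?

e14

e12 ∧ e14 = e14
e9 ∧ e2 = e2
e14 ∧ e2 = e14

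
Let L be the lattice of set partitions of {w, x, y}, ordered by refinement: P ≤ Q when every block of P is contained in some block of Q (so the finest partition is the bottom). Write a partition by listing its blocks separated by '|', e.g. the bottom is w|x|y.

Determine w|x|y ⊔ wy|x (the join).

The join of w|x|y and wy|x merges any blocks that overlap across the partitions, giving wy|x.

wy|x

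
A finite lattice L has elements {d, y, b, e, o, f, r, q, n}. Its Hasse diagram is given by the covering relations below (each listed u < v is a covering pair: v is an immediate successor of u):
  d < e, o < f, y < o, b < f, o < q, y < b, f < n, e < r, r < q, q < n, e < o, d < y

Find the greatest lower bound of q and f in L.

Common lower bounds of {q, f}: d, e, o, y.
The greatest among these is o.

o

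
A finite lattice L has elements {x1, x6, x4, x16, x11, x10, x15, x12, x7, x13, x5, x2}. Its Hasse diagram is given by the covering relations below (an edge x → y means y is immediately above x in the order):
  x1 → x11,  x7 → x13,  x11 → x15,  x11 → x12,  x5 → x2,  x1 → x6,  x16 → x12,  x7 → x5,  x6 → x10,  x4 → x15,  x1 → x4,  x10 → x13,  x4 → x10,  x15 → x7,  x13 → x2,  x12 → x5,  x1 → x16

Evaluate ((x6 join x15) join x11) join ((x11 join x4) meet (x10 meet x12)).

x13

x6 ∨ x15 = x13
x13 ∨ x11 = x13
x11 ∨ x4 = x15
x10 ∧ x12 = x1
x15 ∧ x1 = x1
x13 ∨ x1 = x13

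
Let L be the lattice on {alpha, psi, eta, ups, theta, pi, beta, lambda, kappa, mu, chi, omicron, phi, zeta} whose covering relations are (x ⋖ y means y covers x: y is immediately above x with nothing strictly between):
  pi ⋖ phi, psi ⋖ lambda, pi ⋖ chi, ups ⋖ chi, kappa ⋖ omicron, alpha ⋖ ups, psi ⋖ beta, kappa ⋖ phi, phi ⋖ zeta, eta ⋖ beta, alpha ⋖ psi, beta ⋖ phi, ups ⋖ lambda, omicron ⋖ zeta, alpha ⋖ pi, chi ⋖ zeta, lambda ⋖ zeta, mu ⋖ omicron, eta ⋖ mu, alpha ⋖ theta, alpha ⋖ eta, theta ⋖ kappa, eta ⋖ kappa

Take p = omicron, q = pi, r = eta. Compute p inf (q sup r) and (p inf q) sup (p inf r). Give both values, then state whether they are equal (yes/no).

kappa; eta; no

q sup r = phi, so p inf (q sup r) = omicron inf phi = kappa.
p inf q = alpha and p inf r = eta, so (p inf q) sup (p inf r) = alpha sup eta = eta.
Equal: no.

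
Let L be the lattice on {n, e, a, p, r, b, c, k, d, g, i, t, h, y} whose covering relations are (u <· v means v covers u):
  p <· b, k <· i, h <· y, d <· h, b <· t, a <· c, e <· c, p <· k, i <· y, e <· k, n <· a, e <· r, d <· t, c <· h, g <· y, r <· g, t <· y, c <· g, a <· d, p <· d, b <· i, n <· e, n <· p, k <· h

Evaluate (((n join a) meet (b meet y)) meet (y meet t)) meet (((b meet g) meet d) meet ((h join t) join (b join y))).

n

n ∨ a = a
b ∧ y = b
a ∧ b = n
y ∧ t = t
n ∧ t = n
b ∧ g = n
n ∧ d = n
h ∨ t = y
b ∨ y = y
y ∨ y = y
n ∧ y = n
n ∧ n = n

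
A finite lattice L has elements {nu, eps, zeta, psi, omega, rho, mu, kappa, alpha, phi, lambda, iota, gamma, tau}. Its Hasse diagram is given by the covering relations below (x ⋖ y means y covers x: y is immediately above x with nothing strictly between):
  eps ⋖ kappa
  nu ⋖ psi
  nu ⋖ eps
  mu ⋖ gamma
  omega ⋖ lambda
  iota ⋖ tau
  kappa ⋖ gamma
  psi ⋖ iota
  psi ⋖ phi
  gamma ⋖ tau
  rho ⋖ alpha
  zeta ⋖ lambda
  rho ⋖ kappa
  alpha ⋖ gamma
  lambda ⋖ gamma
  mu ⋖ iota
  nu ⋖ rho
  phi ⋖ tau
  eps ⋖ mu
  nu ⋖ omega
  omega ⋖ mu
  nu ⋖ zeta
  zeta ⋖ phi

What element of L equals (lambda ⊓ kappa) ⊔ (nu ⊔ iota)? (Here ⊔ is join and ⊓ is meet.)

iota

lambda ∧ kappa = nu
nu ∨ iota = iota
nu ∨ iota = iota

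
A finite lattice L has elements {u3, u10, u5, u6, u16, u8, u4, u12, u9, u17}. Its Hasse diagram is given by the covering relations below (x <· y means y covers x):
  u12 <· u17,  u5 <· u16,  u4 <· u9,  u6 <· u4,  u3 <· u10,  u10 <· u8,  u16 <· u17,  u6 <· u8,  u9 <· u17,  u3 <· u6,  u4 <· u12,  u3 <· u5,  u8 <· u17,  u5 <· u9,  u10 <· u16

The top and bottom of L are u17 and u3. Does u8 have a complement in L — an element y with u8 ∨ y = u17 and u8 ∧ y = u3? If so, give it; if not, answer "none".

u5

Need y with u8 ∨ y = u17 and u8 ∧ y = u3.
Checking each element gives: u5.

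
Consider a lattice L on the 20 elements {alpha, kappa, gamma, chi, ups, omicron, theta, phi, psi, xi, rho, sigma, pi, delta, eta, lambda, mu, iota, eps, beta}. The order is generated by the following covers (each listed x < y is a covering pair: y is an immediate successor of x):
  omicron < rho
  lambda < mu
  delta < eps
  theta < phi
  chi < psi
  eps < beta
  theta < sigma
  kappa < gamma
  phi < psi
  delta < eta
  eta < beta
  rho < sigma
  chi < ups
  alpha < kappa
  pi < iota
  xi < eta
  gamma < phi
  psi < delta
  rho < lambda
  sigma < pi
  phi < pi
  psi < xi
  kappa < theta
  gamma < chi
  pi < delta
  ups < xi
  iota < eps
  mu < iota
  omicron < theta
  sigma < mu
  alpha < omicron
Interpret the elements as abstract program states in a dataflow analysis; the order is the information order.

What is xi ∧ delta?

Common lower bounds of {xi, delta}: alpha, chi, gamma, kappa, omicron, phi, psi, theta.
The greatest among these is psi.

psi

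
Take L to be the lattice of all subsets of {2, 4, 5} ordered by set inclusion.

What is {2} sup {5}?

Under ⊆, join is union: {2} ∪ {5} = {2,5}.

{2,5}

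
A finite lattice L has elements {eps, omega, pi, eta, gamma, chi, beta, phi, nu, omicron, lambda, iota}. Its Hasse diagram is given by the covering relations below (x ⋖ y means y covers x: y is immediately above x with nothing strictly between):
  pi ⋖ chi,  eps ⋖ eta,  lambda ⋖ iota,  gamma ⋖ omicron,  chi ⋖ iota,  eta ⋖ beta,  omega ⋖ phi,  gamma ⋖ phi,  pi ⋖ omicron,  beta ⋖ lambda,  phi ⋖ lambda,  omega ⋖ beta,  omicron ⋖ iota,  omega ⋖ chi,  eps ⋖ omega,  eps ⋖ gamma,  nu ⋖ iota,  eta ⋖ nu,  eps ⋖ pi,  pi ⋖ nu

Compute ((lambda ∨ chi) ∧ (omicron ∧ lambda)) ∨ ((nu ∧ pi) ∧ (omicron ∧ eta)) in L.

lambda ∨ chi = iota
omicron ∧ lambda = gamma
iota ∧ gamma = gamma
nu ∧ pi = pi
omicron ∧ eta = eps
pi ∧ eps = eps
gamma ∨ eps = gamma

gamma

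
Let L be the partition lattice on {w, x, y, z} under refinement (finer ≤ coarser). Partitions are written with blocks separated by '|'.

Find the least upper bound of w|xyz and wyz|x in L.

The join of w|xyz and wyz|x merges any blocks that overlap across the partitions, giving wxyz.

wxyz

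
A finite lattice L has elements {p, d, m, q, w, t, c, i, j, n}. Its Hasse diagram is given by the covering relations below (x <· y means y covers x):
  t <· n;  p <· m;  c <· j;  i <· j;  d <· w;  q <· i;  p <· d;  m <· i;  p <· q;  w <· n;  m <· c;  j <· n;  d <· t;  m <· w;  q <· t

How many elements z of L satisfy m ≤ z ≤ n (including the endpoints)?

The interval [m, n] = {c, i, j, m, n, w}, which has 6 elements.

6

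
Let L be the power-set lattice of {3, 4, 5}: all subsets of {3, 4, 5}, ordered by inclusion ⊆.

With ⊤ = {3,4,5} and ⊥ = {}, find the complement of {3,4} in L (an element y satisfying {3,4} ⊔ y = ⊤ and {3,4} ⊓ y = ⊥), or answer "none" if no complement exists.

Need y with {3,4} ∨ y = {3,4,5} and {3,4} ∧ y = {}.
Checking each element gives: {5}.

{5}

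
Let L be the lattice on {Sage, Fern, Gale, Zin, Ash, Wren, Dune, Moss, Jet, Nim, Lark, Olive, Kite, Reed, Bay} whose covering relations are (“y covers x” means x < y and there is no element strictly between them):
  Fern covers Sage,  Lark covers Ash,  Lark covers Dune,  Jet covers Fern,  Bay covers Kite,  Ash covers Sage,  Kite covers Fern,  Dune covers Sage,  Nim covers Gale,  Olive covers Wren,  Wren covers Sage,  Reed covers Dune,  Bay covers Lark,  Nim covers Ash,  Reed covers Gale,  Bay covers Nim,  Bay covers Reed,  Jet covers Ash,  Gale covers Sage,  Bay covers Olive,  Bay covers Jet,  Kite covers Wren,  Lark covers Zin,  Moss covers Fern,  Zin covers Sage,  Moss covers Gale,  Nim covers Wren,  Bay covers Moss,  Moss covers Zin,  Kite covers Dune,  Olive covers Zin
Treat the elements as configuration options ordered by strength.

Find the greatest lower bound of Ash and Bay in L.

Ash

Common lower bounds of {Ash, Bay}: Ash, Sage.
The greatest among these is Ash.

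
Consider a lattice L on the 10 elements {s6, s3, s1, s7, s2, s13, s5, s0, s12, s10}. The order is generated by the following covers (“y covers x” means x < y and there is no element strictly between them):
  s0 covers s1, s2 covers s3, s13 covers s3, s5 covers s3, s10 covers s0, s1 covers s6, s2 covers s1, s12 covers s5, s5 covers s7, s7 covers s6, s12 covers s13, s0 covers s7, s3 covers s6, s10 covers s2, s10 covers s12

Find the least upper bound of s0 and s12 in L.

s10

Common upper bounds of {s0, s12}: s10.
The least among these is s10.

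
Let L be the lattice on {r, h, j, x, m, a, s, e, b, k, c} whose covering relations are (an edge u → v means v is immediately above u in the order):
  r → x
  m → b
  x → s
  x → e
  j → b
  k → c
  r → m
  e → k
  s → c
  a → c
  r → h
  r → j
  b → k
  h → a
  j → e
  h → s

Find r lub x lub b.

k

Common upper bounds of {r, x, b}: c, k.
The least among these is k.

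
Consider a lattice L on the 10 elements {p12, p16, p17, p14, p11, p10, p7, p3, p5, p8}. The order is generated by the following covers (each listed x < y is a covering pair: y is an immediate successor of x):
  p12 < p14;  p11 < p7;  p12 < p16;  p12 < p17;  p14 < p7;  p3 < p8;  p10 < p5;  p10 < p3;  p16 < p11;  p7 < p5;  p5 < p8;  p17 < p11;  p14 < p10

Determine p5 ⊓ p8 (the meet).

Common lower bounds of {p5, p8}: p10, p11, p12, p14, p16, p17, p5, p7.
The greatest among these is p5.

p5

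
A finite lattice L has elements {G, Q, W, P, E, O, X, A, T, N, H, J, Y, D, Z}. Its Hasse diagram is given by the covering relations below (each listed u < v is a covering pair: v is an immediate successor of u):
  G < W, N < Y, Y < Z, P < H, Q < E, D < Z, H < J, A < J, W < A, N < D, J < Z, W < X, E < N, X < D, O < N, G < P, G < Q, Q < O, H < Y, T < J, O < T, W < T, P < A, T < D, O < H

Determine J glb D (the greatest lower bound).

T

Common lower bounds of {J, D}: G, O, Q, T, W.
The greatest among these is T.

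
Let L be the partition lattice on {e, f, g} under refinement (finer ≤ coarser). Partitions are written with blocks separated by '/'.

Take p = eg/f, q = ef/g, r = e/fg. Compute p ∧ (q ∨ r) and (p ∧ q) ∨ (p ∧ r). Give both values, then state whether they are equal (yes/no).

eg/f; e/f/g; no

q ∨ r = efg, so p ∧ (q ∨ r) = eg/f ∧ efg = eg/f.
p ∧ q = e/f/g and p ∧ r = e/f/g, so (p ∧ q) ∨ (p ∧ r) = e/f/g ∨ e/f/g = e/f/g.
Equal: no.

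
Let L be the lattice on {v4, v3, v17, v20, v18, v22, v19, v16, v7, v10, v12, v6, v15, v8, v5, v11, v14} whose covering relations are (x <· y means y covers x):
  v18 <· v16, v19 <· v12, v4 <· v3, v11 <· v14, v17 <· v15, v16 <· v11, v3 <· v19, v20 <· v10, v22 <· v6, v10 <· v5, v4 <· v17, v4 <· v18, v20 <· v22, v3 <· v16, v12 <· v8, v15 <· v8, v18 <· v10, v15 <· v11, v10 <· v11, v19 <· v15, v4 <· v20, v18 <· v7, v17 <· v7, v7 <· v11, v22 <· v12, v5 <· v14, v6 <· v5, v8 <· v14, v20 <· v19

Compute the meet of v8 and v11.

Common lower bounds of {v8, v11}: v15, v17, v19, v20, v3, v4.
The greatest among these is v15.

v15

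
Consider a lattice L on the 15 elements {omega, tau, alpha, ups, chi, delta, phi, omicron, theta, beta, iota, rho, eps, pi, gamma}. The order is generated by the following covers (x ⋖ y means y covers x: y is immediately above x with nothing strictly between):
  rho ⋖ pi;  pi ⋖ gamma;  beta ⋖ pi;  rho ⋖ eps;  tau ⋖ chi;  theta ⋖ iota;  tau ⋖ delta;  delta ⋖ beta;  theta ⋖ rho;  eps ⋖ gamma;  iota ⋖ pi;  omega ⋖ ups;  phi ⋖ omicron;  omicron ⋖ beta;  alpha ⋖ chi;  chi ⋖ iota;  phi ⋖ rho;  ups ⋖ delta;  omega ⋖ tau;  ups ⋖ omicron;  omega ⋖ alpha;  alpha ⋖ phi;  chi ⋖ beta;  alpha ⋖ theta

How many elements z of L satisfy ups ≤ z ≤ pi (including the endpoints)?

5

The interval [ups, pi] = {beta, delta, omicron, pi, ups}, which has 5 elements.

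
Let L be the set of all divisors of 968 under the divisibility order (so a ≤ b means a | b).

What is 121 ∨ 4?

484

In the divisibility order, the join is the least common multiple: lcm(121, 4) = 484.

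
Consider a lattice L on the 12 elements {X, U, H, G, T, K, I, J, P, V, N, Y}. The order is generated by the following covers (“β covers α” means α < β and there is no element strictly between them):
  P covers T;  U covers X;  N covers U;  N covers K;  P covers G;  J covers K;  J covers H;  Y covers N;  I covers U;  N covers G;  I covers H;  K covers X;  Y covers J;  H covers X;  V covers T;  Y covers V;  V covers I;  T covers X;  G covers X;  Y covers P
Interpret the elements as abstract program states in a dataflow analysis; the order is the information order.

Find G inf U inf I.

Common lower bounds of {G, U, I}: X.
The greatest among these is X.

X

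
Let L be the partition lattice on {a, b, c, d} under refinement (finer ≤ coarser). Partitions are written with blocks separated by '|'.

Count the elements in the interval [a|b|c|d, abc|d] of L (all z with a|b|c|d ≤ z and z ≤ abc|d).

5

The interval [a|b|c|d, abc|d] = {abc|d, ab|c|d, ac|b|d, a|bc|d, a|b|c|d}, which has 5 elements.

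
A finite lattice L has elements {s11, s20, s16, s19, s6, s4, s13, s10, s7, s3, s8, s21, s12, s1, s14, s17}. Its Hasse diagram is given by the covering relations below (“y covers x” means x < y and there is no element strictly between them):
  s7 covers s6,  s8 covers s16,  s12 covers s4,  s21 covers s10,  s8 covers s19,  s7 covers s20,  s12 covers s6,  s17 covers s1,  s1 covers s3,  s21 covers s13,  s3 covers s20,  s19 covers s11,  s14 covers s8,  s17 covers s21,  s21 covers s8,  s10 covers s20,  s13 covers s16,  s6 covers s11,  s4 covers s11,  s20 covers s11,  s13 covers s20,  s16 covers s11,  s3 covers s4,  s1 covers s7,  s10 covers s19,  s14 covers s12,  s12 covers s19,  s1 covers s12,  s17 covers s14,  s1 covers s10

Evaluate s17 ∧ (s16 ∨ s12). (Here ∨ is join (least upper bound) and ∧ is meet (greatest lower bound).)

s14

s16 ∨ s12 = s14
s17 ∧ s14 = s14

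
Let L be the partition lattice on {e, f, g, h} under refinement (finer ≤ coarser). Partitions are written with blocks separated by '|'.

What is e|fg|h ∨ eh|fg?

eh|fg

The join of e|fg|h and eh|fg merges any blocks that overlap across the partitions, giving eh|fg.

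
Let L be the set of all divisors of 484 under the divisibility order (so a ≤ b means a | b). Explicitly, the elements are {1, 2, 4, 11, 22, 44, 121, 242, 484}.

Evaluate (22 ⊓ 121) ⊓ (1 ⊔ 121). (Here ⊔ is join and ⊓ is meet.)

22 ∧ 121 = 11
1 ∨ 121 = 121
11 ∧ 121 = 11

11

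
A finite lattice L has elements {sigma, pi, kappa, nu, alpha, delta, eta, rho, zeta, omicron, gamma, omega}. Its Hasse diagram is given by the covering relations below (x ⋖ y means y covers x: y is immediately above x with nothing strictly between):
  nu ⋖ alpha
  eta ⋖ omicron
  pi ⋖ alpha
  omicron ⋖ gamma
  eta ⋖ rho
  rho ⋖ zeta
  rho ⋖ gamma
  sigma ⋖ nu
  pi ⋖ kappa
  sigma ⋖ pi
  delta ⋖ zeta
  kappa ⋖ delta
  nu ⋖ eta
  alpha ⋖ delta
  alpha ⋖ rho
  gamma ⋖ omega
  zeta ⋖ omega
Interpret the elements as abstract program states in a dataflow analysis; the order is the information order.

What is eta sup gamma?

gamma

Common upper bounds of {eta, gamma}: gamma, omega.
The least among these is gamma.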